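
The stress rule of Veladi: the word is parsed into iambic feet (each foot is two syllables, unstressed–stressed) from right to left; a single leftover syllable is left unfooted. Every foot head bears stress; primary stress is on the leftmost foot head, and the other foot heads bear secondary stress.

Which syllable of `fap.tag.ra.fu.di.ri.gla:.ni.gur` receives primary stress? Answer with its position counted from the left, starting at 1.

3

Parse right to left into iambic (σˈσ) feet: fap (tag.ˈra) (fu.ˈdi) (ri.ˈgla:) (ni.ˈgur). Syllable 1 is left unfooted.
Foot heads (stressed positions): 3, 5, 7, 9.
End Rule Leftmost: primary stress on the leftmost head = syllable 3.
Primary stress: syllable 3 → fap.tag.ˈra.fu.di.ri.gla:.ni.gur.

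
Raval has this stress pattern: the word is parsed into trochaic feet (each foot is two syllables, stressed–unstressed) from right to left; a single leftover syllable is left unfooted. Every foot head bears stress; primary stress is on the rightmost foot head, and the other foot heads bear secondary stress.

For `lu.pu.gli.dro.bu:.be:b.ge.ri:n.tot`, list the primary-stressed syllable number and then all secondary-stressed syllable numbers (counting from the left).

primary 8, secondary 2, 4, 6

Parse right to left into trochaic (ˈσσ) feet: lu (ˈpu.gli) (ˈdro.bu:) (ˈbe:b.ge) (ˈri:n.tot). Syllable 1 is left unfooted.
Foot heads (stressed positions): 2, 4, 6, 8.
End Rule Rightmost: primary stress on the rightmost head = syllable 8.
Secondary stress on 2, 4, 6: lu.ˌpu.gli.ˌdro.bu:.ˌbe:b.ge.ˈri:n.tot.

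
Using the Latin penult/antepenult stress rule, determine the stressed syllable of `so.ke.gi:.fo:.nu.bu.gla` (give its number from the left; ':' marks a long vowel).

5

Classical Latin: stress the penult if heavy (long vowel or closed), else the antepenult.
Weights: 5 nu L, 6 bu L, 7 gla L.
The penult (syllable 6, bu) is light, so stress falls on the antepenult (syllable 5, nu).
Stress on syllable 5: so.ke.gi:.fo:.ˈnu.bu.gla.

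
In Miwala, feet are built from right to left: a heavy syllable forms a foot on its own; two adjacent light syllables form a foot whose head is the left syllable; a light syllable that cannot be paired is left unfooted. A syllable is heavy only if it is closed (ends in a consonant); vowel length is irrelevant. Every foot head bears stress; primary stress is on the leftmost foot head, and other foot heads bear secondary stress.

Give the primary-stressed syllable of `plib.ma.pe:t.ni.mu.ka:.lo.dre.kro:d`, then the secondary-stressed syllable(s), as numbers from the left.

primary 1, secondary 3, 5, 7, 9

Weights: 1 plib H, 2 ma L, 3 pe:t H, 4 ni L, 5 mu L, 6 ka: L, 7 lo L, 8 dre L, 9 kro:d H.
Parse right to left (heavy = foot alone; LL = one foot; stranded L unfooted): (ˈplib) ma (ˈpe:t) ni (ˈmu.ka:) (ˈlo.dre) (ˈkro:d).
Foot heads: 1, 3, 5, 7, 9.
Primary stress on the leftmost head = syllable 1.
Secondary stress on 3, 5, 7, 9: ˈplib.ma.ˌpe:t.ni.ˌmu.ka:.ˌlo.dre.ˌkro:d.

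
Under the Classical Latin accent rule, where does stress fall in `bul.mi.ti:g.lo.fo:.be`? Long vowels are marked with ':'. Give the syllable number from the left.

5

Classical Latin: stress the penult if heavy (long vowel or closed), else the antepenult.
Weights: 4 lo L, 5 fo: H, 6 be L.
The penult (syllable 5, fo:) is heavy, so it takes stress.
Stress on syllable 5: bul.mi.ti:g.lo.ˈfo:.be.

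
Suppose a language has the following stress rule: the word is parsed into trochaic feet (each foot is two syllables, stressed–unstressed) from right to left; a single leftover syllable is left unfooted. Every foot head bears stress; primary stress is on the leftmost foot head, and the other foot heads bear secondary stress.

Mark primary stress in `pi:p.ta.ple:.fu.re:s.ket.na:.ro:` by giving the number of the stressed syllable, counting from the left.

1

Parse right to left into trochaic (ˈσσ) feet: (ˈpi:p.ta) (ˈple:.fu) (ˈre:s.ket) (ˈna:.ro:).
Foot heads (stressed positions): 1, 3, 5, 7.
End Rule Leftmost: primary stress on the leftmost head = syllable 1.
Primary stress: syllable 1 → ˈpi:p.ta.ple:.fu.re:s.ket.na:.ro:.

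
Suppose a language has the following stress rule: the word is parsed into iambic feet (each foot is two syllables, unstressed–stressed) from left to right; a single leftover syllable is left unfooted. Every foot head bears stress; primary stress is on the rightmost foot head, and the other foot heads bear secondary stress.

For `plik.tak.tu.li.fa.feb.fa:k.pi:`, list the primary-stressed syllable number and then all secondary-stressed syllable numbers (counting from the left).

Parse left to right into iambic (σˈσ) feet: (plik.ˈtak) (tu.ˈli) (fa.ˈfeb) (fa:k.ˈpi:).
Foot heads (stressed positions): 2, 4, 6, 8.
End Rule Rightmost: primary stress on the rightmost head = syllable 8.
Secondary stress on 2, 4, 6: plik.ˌtak.tu.ˌli.fa.ˌfeb.fa:k.ˈpi:.

primary 8, secondary 2, 4, 6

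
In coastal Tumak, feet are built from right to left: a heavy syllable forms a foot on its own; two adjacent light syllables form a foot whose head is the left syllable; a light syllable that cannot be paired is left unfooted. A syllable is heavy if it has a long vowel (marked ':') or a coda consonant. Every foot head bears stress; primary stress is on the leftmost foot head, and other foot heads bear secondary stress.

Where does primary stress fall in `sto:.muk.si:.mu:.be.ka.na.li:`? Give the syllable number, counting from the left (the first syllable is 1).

Weights: 1 sto: H, 2 muk H, 3 si: H, 4 mu: H, 5 be L, 6 ka L, 7 na L, 8 li: H.
Parse right to left (heavy = foot alone; LL = one foot; stranded L unfooted): (ˈsto:) (ˈmuk) (ˈsi:) (ˈmu:) be (ˈka.na) (ˈli:).
Foot heads: 1, 2, 3, 4, 6, 8.
Primary stress on the leftmost head = syllable 1.
Primary stress: syllable 1 → ˈsto:.muk.si:.mu:.be.ka.na.li:.

1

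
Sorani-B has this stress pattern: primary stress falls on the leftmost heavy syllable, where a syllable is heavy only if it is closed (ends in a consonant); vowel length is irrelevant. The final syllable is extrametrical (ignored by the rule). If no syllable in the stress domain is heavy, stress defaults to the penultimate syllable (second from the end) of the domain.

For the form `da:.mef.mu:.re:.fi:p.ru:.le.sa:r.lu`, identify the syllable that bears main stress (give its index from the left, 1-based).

The final syllable (9, lu) is extrametrical; the stress domain is syllables 1–8.
Weights: 1 da: L, 2 mef H, 3 mu: L, 4 re: L, 5 fi:p H, 6 ru: L, 7 le L, 8 sa:r H.
Heavy syllables in the domain: 2, 5, 8. The leftmost is syllable 2 (mef).
Primary stress: syllable 2 → da:.ˈmef.mu:.re:.fi:p.ru:.le.sa:r.lu.

2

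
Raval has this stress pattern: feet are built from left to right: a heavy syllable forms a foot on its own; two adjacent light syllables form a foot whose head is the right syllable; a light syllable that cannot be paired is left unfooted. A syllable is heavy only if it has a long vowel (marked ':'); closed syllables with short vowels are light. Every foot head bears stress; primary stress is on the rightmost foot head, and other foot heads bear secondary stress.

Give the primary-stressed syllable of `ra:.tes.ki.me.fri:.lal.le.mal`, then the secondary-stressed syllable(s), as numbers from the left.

Weights: 1 ra: H, 2 tes L, 3 ki L, 4 me L, 5 fri: H, 6 lal L, 7 le L, 8 mal L.
Parse left to right (heavy = foot alone; LL = one foot; stranded L unfooted): (ˈra:) (tes.ˈki) me (ˈfri:) (lal.ˈle) mal.
Foot heads: 1, 3, 5, 7.
Primary stress on the rightmost head = syllable 7.
Secondary stress on 1, 3, 5: ˌra:.tes.ˌki.me.ˌfri:.lal.ˈle.mal.

primary 7, secondary 1, 3, 5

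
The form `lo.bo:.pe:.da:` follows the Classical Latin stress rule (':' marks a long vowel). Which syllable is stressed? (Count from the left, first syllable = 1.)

Classical Latin: stress the penult if heavy (long vowel or closed), else the antepenult.
Weights: 2 bo: H, 3 pe: H, 4 da: H.
The penult (syllable 3, pe:) is heavy, so it takes stress.
Stress on syllable 3: lo.bo:.ˈpe:.da:.

3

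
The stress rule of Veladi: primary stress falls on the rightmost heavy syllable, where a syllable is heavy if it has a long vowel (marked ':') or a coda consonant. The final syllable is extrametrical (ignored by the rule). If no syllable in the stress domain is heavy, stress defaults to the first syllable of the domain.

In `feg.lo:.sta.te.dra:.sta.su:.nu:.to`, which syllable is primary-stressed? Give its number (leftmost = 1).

8

The final syllable (9, to) is extrametrical; the stress domain is syllables 1–8.
Weights: 1 feg H, 2 lo: H, 3 sta L, 4 te L, 5 dra: H, 6 sta L, 7 su: H, 8 nu: H.
Heavy syllables in the domain: 1, 2, 5, 7, 8. The rightmost is syllable 8 (nu:).
Primary stress: syllable 8 → feg.lo:.sta.te.dra:.sta.su:.ˈnu:.to.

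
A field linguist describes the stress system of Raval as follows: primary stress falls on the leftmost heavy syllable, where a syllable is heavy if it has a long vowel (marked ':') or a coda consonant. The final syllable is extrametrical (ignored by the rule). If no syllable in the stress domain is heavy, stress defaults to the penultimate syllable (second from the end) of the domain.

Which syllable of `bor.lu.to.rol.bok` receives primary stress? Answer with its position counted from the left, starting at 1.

1

The final syllable (5, bok) is extrametrical; the stress domain is syllables 1–4.
Weights: 1 bor H, 2 lu L, 3 to L, 4 rol H.
Heavy syllables in the domain: 1, 4. The leftmost is syllable 1 (bor).
Primary stress: syllable 1 → ˈbor.lu.to.rol.bok.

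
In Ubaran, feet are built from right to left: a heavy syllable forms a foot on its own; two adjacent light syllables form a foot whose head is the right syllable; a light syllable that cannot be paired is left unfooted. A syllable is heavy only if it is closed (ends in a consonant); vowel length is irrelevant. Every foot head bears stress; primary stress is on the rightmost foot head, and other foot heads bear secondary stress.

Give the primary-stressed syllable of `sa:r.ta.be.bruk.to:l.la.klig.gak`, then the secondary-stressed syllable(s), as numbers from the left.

primary 8, secondary 1, 3, 4, 5, 7

Weights: 1 sa:r H, 2 ta L, 3 be L, 4 bruk H, 5 to:l H, 6 la L, 7 klig H, 8 gak H.
Parse right to left (heavy = foot alone; LL = one foot; stranded L unfooted): (ˈsa:r) (ta.ˈbe) (ˈbruk) (ˈto:l) la (ˈklig) (ˈgak).
Foot heads: 1, 3, 4, 5, 7, 8.
Primary stress on the rightmost head = syllable 8.
Secondary stress on 1, 3, 4, 5, 7: ˌsa:r.ta.ˌbe.ˌbruk.ˌto:l.la.ˌklig.ˈgak.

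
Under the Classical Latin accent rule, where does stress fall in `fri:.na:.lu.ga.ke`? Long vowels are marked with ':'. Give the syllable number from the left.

Classical Latin: stress the penult if heavy (long vowel or closed), else the antepenult.
Weights: 3 lu L, 4 ga L, 5 ke L.
The penult (syllable 4, ga) is light, so stress falls on the antepenult (syllable 3, lu).
Stress on syllable 3: fri:.na:.ˈlu.ga.ke.

3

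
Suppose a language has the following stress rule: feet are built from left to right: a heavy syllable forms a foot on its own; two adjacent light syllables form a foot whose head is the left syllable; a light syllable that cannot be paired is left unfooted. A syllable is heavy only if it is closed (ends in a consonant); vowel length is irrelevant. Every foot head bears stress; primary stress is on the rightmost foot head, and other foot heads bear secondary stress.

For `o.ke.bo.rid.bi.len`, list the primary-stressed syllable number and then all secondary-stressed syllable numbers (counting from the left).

primary 6, secondary 1, 4

Weights: 1 o L, 2 ke L, 3 bo L, 4 rid H, 5 bi L, 6 len H.
Parse left to right (heavy = foot alone; LL = one foot; stranded L unfooted): (ˈo.ke) bo (ˈrid) bi (ˈlen).
Foot heads: 1, 4, 6.
Primary stress on the rightmost head = syllable 6.
Secondary stress on 1, 4: ˌo.ke.bo.ˌrid.bi.ˈlen.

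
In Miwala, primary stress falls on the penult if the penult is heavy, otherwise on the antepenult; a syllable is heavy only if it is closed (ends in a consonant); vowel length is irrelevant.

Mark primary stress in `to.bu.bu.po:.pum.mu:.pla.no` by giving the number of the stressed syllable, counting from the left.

Weights: 6 mu: L, 7 pla L, 8 no L.
The penult (syllable 7, pla) is light, so stress falls on the antepenult (syllable 6, mu:).
Primary stress: syllable 6 → to.bu.bu.po:.pum.ˈmu:.pla.no.

6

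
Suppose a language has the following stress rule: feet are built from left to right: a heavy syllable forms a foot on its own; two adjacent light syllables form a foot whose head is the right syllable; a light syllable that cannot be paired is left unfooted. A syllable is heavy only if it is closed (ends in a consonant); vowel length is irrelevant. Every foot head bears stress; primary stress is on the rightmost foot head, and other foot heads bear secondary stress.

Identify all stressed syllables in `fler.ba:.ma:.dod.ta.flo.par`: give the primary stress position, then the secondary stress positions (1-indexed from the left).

primary 7, secondary 1, 3, 4, 6

Weights: 1 fler H, 2 ba: L, 3 ma: L, 4 dod H, 5 ta L, 6 flo L, 7 par H.
Parse left to right (heavy = foot alone; LL = one foot; stranded L unfooted): (ˈfler) (ba:.ˈma:) (ˈdod) (ta.ˈflo) (ˈpar).
Foot heads: 1, 3, 4, 6, 7.
Primary stress on the rightmost head = syllable 7.
Secondary stress on 1, 3, 4, 6: ˌfler.ba:.ˌma:.ˌdod.ta.ˌflo.ˈpar.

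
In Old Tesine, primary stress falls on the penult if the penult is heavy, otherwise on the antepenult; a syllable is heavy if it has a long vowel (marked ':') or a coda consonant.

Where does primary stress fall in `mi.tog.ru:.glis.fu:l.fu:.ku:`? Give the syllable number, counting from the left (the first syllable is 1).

6

Weights: 5 fu:l H, 6 fu: H, 7 ku: H.
The penult (syllable 6, fu:) is heavy, so it takes stress.
Primary stress: syllable 6 → mi.tog.ru:.glis.fu:l.ˈfu:.ku:.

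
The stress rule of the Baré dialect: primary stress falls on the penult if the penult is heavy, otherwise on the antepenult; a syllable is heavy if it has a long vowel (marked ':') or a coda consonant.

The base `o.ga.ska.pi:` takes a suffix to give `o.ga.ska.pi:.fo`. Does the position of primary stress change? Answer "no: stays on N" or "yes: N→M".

Base `o.ga.ska.pi:` (4 syllables):
  Weights: 2 ga L, 3 ska L, 4 pi: H.
  The penult (syllable 3, ska) is light, so stress falls on the antepenult (syllable 2, ga).
  → primary stress on syllable 2.
Suffixed `o.ga.ska.pi:.fo` (5 syllables):
  Weights: 3 ska L, 4 pi: H, 5 fo L.
  The penult (syllable 4, pi:) is heavy, so it takes stress.
  → primary stress on syllable 4.

yes: 2→4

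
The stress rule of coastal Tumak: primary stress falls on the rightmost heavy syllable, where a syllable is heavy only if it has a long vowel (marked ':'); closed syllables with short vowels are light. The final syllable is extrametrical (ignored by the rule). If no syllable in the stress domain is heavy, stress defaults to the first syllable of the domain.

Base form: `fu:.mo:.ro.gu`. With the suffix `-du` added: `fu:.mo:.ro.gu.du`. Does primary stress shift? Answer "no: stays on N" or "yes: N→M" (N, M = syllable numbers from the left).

no: stays on 2

Base `fu:.mo:.ro.gu` (4 syllables):
  The final syllable (4, gu) is extrametrical; the stress domain is syllables 1–3.
  Weights: 1 fu: H, 2 mo: H, 3 ro L.
  Heavy syllables in the domain: 1, 2. The rightmost is syllable 2 (mo:).
  → primary stress on syllable 2.
Suffixed `fu:.mo:.ro.gu.du` (5 syllables):
  The final syllable (5, du) is extrametrical; the stress domain is syllables 1–4.
  Weights: 1 fu: H, 2 mo: H, 3 ro L, 4 gu L.
  Heavy syllables in the domain: 1, 2. The rightmost is syllable 2 (mo:).
  → primary stress on syllable 2.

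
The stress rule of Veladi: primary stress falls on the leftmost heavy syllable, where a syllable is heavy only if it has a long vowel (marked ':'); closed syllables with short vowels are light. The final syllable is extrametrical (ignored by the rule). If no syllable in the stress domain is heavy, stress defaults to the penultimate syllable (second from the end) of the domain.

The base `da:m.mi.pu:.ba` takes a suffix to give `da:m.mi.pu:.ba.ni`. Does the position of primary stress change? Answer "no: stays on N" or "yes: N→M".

Base `da:m.mi.pu:.ba` (4 syllables):
  The final syllable (4, ba) is extrametrical; the stress domain is syllables 1–3.
  Weights: 1 da:m H, 2 mi L, 3 pu: H.
  Heavy syllables in the domain: 1, 3. The leftmost is syllable 1 (da:m).
  → primary stress on syllable 1.
Suffixed `da:m.mi.pu:.ba.ni` (5 syllables):
  The final syllable (5, ni) is extrametrical; the stress domain is syllables 1–4.
  Weights: 1 da:m H, 2 mi L, 3 pu: H, 4 ba L.
  Heavy syllables in the domain: 1, 3. The leftmost is syllable 1 (da:m).
  → primary stress on syllable 1.

no: stays on 1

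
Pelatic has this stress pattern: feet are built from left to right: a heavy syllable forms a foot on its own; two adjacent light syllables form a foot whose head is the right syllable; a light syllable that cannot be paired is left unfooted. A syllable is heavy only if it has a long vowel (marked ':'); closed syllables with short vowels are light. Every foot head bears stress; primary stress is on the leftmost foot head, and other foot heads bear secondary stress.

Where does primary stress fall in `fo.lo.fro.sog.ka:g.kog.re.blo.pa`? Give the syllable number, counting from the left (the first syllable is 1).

Weights: 1 fo L, 2 lo L, 3 fro L, 4 sog L, 5 ka:g H, 6 kog L, 7 re L, 8 blo L, 9 pa L.
Parse left to right (heavy = foot alone; LL = one foot; stranded L unfooted): (fo.ˈlo) (fro.ˈsog) (ˈka:g) (kog.ˈre) (blo.ˈpa).
Foot heads: 2, 4, 5, 7, 9.
Primary stress on the leftmost head = syllable 2.
Primary stress: syllable 2 → fo.ˈlo.fro.sog.ka:g.kog.re.blo.pa.

2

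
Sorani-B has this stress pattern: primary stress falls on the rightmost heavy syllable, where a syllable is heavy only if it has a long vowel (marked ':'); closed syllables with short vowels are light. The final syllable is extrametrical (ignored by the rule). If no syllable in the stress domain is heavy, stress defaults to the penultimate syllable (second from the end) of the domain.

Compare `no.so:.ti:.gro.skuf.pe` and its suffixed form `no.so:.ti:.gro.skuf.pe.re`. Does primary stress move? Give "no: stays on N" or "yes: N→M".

no: stays on 3

Base `no.so:.ti:.gro.skuf.pe` (6 syllables):
  The final syllable (6, pe) is extrametrical; the stress domain is syllables 1–5.
  Weights: 1 no L, 2 so: H, 3 ti: H, 4 gro L, 5 skuf L.
  Heavy syllables in the domain: 2, 3. The rightmost is syllable 3 (ti:).
  → primary stress on syllable 3.
Suffixed `no.so:.ti:.gro.skuf.pe.re` (7 syllables):
  The final syllable (7, re) is extrametrical; the stress domain is syllables 1–6.
  Weights: 1 no L, 2 so: H, 3 ti: H, 4 gro L, 5 skuf L, 6 pe L.
  Heavy syllables in the domain: 2, 3. The rightmost is syllable 3 (ti:).
  → primary stress on syllable 3.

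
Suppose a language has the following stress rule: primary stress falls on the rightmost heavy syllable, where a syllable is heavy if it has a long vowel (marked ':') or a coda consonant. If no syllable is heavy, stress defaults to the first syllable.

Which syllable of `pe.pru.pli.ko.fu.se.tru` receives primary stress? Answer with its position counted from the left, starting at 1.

1

Weights: 1 pe L, 2 pru L, 3 pli L, 4 ko L, 5 fu L, 6 se L, 7 tru L.
No heavy syllable in the domain; default to the first syllable = syllable 1.
Primary stress: syllable 1 → ˈpe.pru.pli.ko.fu.se.tru.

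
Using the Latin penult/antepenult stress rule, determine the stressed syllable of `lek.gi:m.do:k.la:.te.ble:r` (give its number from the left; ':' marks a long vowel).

4

Classical Latin: stress the penult if heavy (long vowel or closed), else the antepenult.
Weights: 4 la: H, 5 te L, 6 ble:r H.
The penult (syllable 5, te) is light, so stress falls on the antepenult (syllable 4, la:).
Stress on syllable 4: lek.gi:m.do:k.ˈla:.te.ble:r.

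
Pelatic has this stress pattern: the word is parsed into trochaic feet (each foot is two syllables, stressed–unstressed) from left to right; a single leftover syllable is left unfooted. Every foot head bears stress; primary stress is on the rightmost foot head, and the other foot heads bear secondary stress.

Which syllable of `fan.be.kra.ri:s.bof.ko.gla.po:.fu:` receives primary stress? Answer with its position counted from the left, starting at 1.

7

Parse left to right into trochaic (ˈσσ) feet: (ˈfan.be) (ˈkra.ri:s) (ˈbof.ko) (ˈgla.po:) fu:. Syllable 9 is left unfooted.
Foot heads (stressed positions): 1, 3, 5, 7.
End Rule Rightmost: primary stress on the rightmost head = syllable 7.
Primary stress: syllable 7 → fan.be.kra.ri:s.bof.ko.ˈgla.po:.fu:.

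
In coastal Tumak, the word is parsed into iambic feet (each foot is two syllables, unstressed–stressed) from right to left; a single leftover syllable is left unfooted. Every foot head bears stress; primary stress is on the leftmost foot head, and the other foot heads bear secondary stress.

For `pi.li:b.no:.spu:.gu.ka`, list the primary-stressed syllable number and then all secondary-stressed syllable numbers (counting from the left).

primary 2, secondary 4, 6

Parse right to left into iambic (σˈσ) feet: (pi.ˈli:b) (no:.ˈspu:) (gu.ˈka).
Foot heads (stressed positions): 2, 4, 6.
End Rule Leftmost: primary stress on the leftmost head = syllable 2.
Secondary stress on 4, 6: pi.ˈli:b.no:.ˌspu:.gu.ˌka.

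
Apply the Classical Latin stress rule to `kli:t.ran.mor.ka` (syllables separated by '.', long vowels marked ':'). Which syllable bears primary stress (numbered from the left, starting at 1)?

3

Classical Latin: stress the penult if heavy (long vowel or closed), else the antepenult.
Weights: 2 ran H, 3 mor H, 4 ka L.
The penult (syllable 3, mor) is heavy, so it takes stress.
Stress on syllable 3: kli:t.ran.ˈmor.ka.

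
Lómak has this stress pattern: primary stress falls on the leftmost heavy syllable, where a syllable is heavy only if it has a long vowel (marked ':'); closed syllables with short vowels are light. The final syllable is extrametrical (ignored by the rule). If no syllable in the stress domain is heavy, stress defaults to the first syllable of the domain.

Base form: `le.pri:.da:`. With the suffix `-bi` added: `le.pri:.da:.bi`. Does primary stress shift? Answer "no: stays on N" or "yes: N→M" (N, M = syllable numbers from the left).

Base `le.pri:.da:` (3 syllables):
  The final syllable (3, da:) is extrametrical; the stress domain is syllables 1–2.
  Weights: 1 le L, 2 pri: H.
  Heavy syllables in the domain: 2. The leftmost is syllable 2 (pri:).
  → primary stress on syllable 2.
Suffixed `le.pri:.da:.bi` (4 syllables):
  The final syllable (4, bi) is extrametrical; the stress domain is syllables 1–3.
  Weights: 1 le L, 2 pri: H, 3 da: H.
  Heavy syllables in the domain: 2, 3. The leftmost is syllable 2 (pri:).
  → primary stress on syllable 2.

no: stays on 2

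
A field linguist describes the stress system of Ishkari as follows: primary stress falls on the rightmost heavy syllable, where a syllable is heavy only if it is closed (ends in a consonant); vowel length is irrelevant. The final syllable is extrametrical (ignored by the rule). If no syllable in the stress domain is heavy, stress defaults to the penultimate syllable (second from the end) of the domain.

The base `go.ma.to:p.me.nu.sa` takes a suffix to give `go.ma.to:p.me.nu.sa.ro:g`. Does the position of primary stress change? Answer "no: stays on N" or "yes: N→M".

no: stays on 3

Base `go.ma.to:p.me.nu.sa` (6 syllables):
  The final syllable (6, sa) is extrametrical; the stress domain is syllables 1–5.
  Weights: 1 go L, 2 ma L, 3 to:p H, 4 me L, 5 nu L.
  Heavy syllables in the domain: 3. The rightmost is syllable 3 (to:p).
  → primary stress on syllable 3.
Suffixed `go.ma.to:p.me.nu.sa.ro:g` (7 syllables):
  The final syllable (7, ro:g) is extrametrical; the stress domain is syllables 1–6.
  Weights: 1 go L, 2 ma L, 3 to:p H, 4 me L, 5 nu L, 6 sa L.
  Heavy syllables in the domain: 3. The rightmost is syllable 3 (to:p).
  → primary stress on syllable 3.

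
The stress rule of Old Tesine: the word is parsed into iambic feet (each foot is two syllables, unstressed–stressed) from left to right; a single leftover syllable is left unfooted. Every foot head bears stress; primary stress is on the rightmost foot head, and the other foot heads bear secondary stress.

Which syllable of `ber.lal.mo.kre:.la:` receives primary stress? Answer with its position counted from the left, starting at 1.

4

Parse left to right into iambic (σˈσ) feet: (ber.ˈlal) (mo.ˈkre:) la:. Syllable 5 is left unfooted.
Foot heads (stressed positions): 2, 4.
End Rule Rightmost: primary stress on the rightmost head = syllable 4.
Primary stress: syllable 4 → ber.lal.mo.ˈkre:.la:.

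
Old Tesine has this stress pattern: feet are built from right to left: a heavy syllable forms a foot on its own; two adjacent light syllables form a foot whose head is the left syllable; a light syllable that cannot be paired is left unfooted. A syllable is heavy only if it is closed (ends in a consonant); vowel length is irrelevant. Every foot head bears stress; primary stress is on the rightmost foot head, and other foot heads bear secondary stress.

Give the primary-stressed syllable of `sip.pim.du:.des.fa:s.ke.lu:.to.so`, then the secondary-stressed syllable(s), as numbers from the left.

primary 8, secondary 1, 2, 4, 5, 6

Weights: 1 sip H, 2 pim H, 3 du: L, 4 des H, 5 fa:s H, 6 ke L, 7 lu: L, 8 to L, 9 so L.
Parse right to left (heavy = foot alone; LL = one foot; stranded L unfooted): (ˈsip) (ˈpim) du: (ˈdes) (ˈfa:s) (ˈke.lu:) (ˈto.so).
Foot heads: 1, 2, 4, 5, 6, 8.
Primary stress on the rightmost head = syllable 8.
Secondary stress on 1, 2, 4, 5, 6: ˌsip.ˌpim.du:.ˌdes.ˌfa:s.ˌke.lu:.ˈto.so.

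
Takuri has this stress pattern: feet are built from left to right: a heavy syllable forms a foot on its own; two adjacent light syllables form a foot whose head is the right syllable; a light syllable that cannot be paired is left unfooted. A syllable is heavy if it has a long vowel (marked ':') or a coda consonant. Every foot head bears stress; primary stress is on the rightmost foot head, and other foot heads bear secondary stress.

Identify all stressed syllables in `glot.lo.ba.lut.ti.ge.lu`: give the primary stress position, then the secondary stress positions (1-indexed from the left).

primary 6, secondary 1, 3, 4

Weights: 1 glot H, 2 lo L, 3 ba L, 4 lut H, 5 ti L, 6 ge L, 7 lu L.
Parse left to right (heavy = foot alone; LL = one foot; stranded L unfooted): (ˈglot) (lo.ˈba) (ˈlut) (ti.ˈge) lu.
Foot heads: 1, 3, 4, 6.
Primary stress on the rightmost head = syllable 6.
Secondary stress on 1, 3, 4: ˌglot.lo.ˌba.ˌlut.ti.ˈge.lu.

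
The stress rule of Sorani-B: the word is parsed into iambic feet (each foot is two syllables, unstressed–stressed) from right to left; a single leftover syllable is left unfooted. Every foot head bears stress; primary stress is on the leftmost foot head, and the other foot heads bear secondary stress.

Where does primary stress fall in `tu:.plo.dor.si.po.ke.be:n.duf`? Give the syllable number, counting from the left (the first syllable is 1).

Parse right to left into iambic (σˈσ) feet: (tu:.ˈplo) (dor.ˈsi) (po.ˈke) (be:n.ˈduf).
Foot heads (stressed positions): 2, 4, 6, 8.
End Rule Leftmost: primary stress on the leftmost head = syllable 2.
Primary stress: syllable 2 → tu:.ˈplo.dor.si.po.ke.be:n.duf.

2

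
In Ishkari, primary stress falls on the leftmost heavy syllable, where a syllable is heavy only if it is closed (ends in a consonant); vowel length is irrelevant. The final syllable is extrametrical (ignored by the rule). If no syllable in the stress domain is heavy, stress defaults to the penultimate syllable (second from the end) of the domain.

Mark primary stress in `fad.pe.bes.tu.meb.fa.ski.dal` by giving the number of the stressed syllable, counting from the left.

The final syllable (8, dal) is extrametrical; the stress domain is syllables 1–7.
Weights: 1 fad H, 2 pe L, 3 bes H, 4 tu L, 5 meb H, 6 fa L, 7 ski L.
Heavy syllables in the domain: 1, 3, 5. The leftmost is syllable 1 (fad).
Primary stress: syllable 1 → ˈfad.pe.bes.tu.meb.fa.ski.dal.

1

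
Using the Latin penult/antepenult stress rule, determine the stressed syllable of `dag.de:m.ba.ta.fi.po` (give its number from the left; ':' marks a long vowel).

Classical Latin: stress the penult if heavy (long vowel or closed), else the antepenult.
Weights: 4 ta L, 5 fi L, 6 po L.
The penult (syllable 5, fi) is light, so stress falls on the antepenult (syllable 4, ta).
Stress on syllable 4: dag.de:m.ba.ˈta.fi.po.

4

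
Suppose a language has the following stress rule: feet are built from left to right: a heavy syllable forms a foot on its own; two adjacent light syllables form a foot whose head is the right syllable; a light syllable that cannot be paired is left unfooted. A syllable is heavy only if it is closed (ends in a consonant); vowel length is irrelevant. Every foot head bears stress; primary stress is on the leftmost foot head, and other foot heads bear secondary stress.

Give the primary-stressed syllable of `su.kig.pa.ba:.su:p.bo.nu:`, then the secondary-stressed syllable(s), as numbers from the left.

Weights: 1 su L, 2 kig H, 3 pa L, 4 ba: L, 5 su:p H, 6 bo L, 7 nu: L.
Parse left to right (heavy = foot alone; LL = one foot; stranded L unfooted): su (ˈkig) (pa.ˈba:) (ˈsu:p) (bo.ˈnu:).
Foot heads: 2, 4, 5, 7.
Primary stress on the leftmost head = syllable 2.
Secondary stress on 4, 5, 7: su.ˈkig.pa.ˌba:.ˌsu:p.bo.ˌnu:.

primary 2, secondary 4, 5, 7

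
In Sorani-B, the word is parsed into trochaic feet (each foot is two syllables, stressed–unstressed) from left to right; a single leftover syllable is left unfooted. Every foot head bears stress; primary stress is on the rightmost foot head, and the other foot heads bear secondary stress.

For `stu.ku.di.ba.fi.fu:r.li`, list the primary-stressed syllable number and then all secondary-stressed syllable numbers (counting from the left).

primary 5, secondary 1, 3

Parse left to right into trochaic (ˈσσ) feet: (ˈstu.ku) (ˈdi.ba) (ˈfi.fu:r) li. Syllable 7 is left unfooted.
Foot heads (stressed positions): 1, 3, 5.
End Rule Rightmost: primary stress on the rightmost head = syllable 5.
Secondary stress on 1, 3: ˌstu.ku.ˌdi.ba.ˈfi.fu:r.li.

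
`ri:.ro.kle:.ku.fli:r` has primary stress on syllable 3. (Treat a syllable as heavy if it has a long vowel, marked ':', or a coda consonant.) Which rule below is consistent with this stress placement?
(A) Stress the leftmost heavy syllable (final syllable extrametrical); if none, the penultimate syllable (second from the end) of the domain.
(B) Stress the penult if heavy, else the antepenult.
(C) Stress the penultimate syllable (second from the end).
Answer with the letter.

B

Rule A → syllable 1 (observed: 3).
Rule B → syllable 3 ✓.
Rule C → syllable 4 (observed: 3).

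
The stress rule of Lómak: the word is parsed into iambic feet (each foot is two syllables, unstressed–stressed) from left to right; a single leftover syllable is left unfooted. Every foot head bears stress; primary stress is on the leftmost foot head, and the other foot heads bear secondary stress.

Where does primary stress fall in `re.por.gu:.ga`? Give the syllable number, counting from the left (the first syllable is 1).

Parse left to right into iambic (σˈσ) feet: (re.ˈpor) (gu:.ˈga).
Foot heads (stressed positions): 2, 4.
End Rule Leftmost: primary stress on the leftmost head = syllable 2.
Primary stress: syllable 2 → re.ˈpor.gu:.ga.

2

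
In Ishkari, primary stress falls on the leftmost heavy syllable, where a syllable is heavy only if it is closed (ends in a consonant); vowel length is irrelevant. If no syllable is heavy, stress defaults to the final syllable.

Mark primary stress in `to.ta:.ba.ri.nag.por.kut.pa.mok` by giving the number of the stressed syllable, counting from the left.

5

Weights: 1 to L, 2 ta: L, 3 ba L, 4 ri L, 5 nag H, 6 por H, 7 kut H, 8 pa L, 9 mok H.
Heavy syllables in the domain: 5, 6, 7, 9. The leftmost is syllable 5 (nag).
Primary stress: syllable 5 → to.ta:.ba.ri.ˈnag.por.kut.pa.mok.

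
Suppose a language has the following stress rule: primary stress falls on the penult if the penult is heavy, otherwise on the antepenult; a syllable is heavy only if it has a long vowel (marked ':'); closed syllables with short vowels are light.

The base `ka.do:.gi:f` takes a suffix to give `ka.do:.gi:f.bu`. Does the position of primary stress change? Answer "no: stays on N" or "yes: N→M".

Base `ka.do:.gi:f` (3 syllables):
  Weights: 1 ka L, 2 do: H, 3 gi:f H.
  The penult (syllable 2, do:) is heavy, so it takes stress.
  → primary stress on syllable 2.
Suffixed `ka.do:.gi:f.bu` (4 syllables):
  Weights: 2 do: H, 3 gi:f H, 4 bu L.
  The penult (syllable 3, gi:f) is heavy, so it takes stress.
  → primary stress on syllable 3.

yes: 2→3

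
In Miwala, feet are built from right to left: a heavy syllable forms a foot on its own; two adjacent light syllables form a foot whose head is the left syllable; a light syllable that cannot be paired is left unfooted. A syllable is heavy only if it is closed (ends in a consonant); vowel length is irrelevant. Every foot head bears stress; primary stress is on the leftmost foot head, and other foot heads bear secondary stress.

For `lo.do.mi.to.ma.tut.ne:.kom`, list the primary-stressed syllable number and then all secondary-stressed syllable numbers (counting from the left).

Weights: 1 lo L, 2 do L, 3 mi L, 4 to L, 5 ma L, 6 tut H, 7 ne: L, 8 kom H.
Parse right to left (heavy = foot alone; LL = one foot; stranded L unfooted): lo (ˈdo.mi) (ˈto.ma) (ˈtut) ne: (ˈkom).
Foot heads: 2, 4, 6, 8.
Primary stress on the leftmost head = syllable 2.
Secondary stress on 4, 6, 8: lo.ˈdo.mi.ˌto.ma.ˌtut.ne:.ˌkom.

primary 2, secondary 4, 6, 8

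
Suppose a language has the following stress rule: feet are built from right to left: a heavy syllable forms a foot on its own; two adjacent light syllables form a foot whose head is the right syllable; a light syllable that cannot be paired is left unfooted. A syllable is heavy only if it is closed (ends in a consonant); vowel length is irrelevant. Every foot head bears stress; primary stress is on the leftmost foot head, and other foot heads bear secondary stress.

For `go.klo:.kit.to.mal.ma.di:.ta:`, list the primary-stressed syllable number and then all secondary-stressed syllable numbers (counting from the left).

primary 2, secondary 3, 5, 8

Weights: 1 go L, 2 klo: L, 3 kit H, 4 to L, 5 mal H, 6 ma L, 7 di: L, 8 ta: L.
Parse right to left (heavy = foot alone; LL = one foot; stranded L unfooted): (go.ˈklo:) (ˈkit) to (ˈmal) ma (di:.ˈta:).
Foot heads: 2, 3, 5, 8.
Primary stress on the leftmost head = syllable 2.
Secondary stress on 3, 5, 8: go.ˈklo:.ˌkit.to.ˌmal.ma.di:.ˌta:.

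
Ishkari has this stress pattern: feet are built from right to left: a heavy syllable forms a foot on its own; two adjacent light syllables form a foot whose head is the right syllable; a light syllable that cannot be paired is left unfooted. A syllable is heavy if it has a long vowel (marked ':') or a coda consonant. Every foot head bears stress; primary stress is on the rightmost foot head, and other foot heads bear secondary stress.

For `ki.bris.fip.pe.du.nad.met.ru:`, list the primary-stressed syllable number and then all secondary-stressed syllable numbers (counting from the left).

primary 8, secondary 2, 3, 5, 6, 7

Weights: 1 ki L, 2 bris H, 3 fip H, 4 pe L, 5 du L, 6 nad H, 7 met H, 8 ru: H.
Parse right to left (heavy = foot alone; LL = one foot; stranded L unfooted): ki (ˈbris) (ˈfip) (pe.ˈdu) (ˈnad) (ˈmet) (ˈru:).
Foot heads: 2, 3, 5, 6, 7, 8.
Primary stress on the rightmost head = syllable 8.
Secondary stress on 2, 3, 5, 6, 7: ki.ˌbris.ˌfip.pe.ˌdu.ˌnad.ˌmet.ˈru:.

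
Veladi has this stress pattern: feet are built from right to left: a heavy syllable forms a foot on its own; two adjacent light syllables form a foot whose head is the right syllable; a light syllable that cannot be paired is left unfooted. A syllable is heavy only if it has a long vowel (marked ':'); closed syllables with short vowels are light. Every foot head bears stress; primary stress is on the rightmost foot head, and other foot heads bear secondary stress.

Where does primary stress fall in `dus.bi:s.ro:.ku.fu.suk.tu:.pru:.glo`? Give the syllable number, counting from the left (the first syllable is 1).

8

Weights: 1 dus L, 2 bi:s H, 3 ro: H, 4 ku L, 5 fu L, 6 suk L, 7 tu: H, 8 pru: H, 9 glo L.
Parse right to left (heavy = foot alone; LL = one foot; stranded L unfooted): dus (ˈbi:s) (ˈro:) ku (fu.ˈsuk) (ˈtu:) (ˈpru:) glo.
Foot heads: 2, 3, 6, 7, 8.
Primary stress on the rightmost head = syllable 8.
Primary stress: syllable 8 → dus.bi:s.ro:.ku.fu.suk.tu:.ˈpru:.glo.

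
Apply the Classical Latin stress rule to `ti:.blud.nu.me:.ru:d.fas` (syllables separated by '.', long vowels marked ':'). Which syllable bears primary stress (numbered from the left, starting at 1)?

5

Classical Latin: stress the penult if heavy (long vowel or closed), else the antepenult.
Weights: 4 me: H, 5 ru:d H, 6 fas H.
The penult (syllable 5, ru:d) is heavy, so it takes stress.
Stress on syllable 5: ti:.blud.nu.me:.ˈru:d.fas.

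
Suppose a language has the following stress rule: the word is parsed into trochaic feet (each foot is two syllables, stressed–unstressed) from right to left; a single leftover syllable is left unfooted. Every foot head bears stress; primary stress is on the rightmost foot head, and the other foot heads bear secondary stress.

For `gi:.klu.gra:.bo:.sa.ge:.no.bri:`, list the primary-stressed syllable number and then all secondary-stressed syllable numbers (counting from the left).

Parse right to left into trochaic (ˈσσ) feet: (ˈgi:.klu) (ˈgra:.bo:) (ˈsa.ge:) (ˈno.bri:).
Foot heads (stressed positions): 1, 3, 5, 7.
End Rule Rightmost: primary stress on the rightmost head = syllable 7.
Secondary stress on 1, 3, 5: ˌgi:.klu.ˌgra:.bo:.ˌsa.ge:.ˈno.bri:.

primary 7, secondary 1, 3, 5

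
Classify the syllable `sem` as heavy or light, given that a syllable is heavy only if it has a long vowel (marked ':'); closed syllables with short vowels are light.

light

`sem`: short vowel, closed (coda /m/). Short vowel → light.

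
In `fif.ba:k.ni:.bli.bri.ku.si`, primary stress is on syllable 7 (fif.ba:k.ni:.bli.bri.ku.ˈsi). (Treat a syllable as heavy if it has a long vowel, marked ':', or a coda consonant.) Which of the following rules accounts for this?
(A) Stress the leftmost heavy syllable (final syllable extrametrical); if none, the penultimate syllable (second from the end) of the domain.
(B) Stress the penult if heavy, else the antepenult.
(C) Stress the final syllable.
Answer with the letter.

C

Rule A → syllable 1 (observed: 7).
Rule B → syllable 5 (observed: 7).
Rule C → syllable 7 ✓.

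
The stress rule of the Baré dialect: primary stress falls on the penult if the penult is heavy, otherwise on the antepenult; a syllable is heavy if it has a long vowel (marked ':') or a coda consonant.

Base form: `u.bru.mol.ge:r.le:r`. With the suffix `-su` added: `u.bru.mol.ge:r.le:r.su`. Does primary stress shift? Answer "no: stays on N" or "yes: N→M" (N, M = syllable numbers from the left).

yes: 4→5

Base `u.bru.mol.ge:r.le:r` (5 syllables):
  Weights: 3 mol H, 4 ge:r H, 5 le:r H.
  The penult (syllable 4, ge:r) is heavy, so it takes stress.
  → primary stress on syllable 4.
Suffixed `u.bru.mol.ge:r.le:r.su` (6 syllables):
  Weights: 4 ge:r H, 5 le:r H, 6 su L.
  The penult (syllable 5, le:r) is heavy, so it takes stress.
  → primary stress on syllable 5.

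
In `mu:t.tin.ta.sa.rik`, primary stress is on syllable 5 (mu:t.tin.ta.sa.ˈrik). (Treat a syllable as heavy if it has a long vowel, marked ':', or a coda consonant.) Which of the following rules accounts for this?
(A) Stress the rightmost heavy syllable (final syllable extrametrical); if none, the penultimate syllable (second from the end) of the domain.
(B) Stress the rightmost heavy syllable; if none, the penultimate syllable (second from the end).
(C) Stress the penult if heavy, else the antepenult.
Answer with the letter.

B

Rule A → syllable 2 (observed: 5).
Rule B → syllable 5 ✓.
Rule C → syllable 3 (observed: 5).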